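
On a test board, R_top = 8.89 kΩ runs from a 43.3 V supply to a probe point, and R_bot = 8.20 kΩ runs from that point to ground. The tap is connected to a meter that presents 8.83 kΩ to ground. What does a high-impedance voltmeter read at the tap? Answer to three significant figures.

The load sits in parallel with R_bot: R_bot‖R_L = (8.20 × 8.83) / (8.20 + 8.83) = 4.252 kΩ.
V_out = 43.3 × 4.252 / (8.89 + 4.252) = 43.3 × 4.252/13.14 = 14.0 V.
(Unloaded it would have been 20.8 V.)

V_out ≈ 14.0 V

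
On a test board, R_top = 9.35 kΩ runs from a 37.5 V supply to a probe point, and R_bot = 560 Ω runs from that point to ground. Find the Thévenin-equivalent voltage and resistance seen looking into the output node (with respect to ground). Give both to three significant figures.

V_th is the open-circuit tap voltage: 37.5 × 560/(9350 + 560) = 2.12 V.
With the supply zeroed, R_top and R_bot appear in parallel from the tap: R_th = R_top‖R_bot = (9350 × 560)/9910 = 528 Ω.

V_th = 2.12 V, R_th = 528 Ω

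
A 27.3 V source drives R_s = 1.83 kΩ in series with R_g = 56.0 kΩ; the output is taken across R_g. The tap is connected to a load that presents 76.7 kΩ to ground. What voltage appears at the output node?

V_out ≈ 25.8 V

The load sits in parallel with R_g: R_g‖R_L = (56.0 × 76.7) / (56.0 + 76.7) = 32.37 kΩ.
V_out = 27.3 × 32.37 / (1.83 + 32.37) = 27.3 × 32.37/34.20 = 25.8 V.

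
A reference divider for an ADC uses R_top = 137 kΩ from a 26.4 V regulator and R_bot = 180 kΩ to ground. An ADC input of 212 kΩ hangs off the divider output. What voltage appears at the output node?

V_out ≈ 11.0 V

The load sits in parallel with R_bot: R_bot‖R_L = (180 × 212) / (180 + 212) = 97.35 kΩ.
V_out = 26.4 × 97.35 / (137 + 97.35) = 26.4 × 97.35/234.3 = 11.0 V.
(Unloaded it would have been 15.0 V.)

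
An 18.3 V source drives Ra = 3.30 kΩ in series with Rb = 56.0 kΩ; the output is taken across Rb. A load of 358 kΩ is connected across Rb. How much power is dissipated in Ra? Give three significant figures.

P ≈ 0.413 mW

Total resistance from the source is Ra + (Rb‖R_L) = 51.73 kΩ, so I = 18.3/51.73 kΩ = 0.3538 mA.
P = I²·Ra = (0.3538 mA)² × 3.30 kΩ = 0.413 mW.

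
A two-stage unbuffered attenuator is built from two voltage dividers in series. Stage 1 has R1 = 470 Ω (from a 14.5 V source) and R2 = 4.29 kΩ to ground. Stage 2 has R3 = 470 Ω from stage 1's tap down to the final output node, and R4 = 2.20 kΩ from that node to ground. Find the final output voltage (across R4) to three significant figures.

Stage 2 presents R3+R4 = 2670 Ω as a load on stage 1's tap.
Stage 1's lower leg becomes R2‖(R3+R4) = 1646 Ω, so V_mid = 14.5 × 1646/2116 = 11.28 V.
Stage 2 is itself unloaded: V_out = V_mid × R4/(R3+R4) = 11.28 × 2200/2670 = 9.29 V.

V_out ≈ 9.29 V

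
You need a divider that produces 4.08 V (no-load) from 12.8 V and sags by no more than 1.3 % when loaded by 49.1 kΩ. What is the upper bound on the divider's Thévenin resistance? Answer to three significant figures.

Loading drop = R_th/(R_th + R_L) ≤ 0.0130, so R_th ≤ R_L · ε/(1−ε) = 49.1 kΩ × 0.0130/0.9870 = 647 Ω.

R_th ≤ 647 Ω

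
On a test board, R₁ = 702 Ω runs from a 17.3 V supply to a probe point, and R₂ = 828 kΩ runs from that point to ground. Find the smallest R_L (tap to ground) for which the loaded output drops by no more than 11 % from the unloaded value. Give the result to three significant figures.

Output resistance R_th = R₁‖R₂ = (702 × 828000)/828700 = 701.4 Ω.
The fractional drop is R_th/(R_th + R_L); requiring this ≤ 0.110 gives R_L ≥ R_th(1/0.110 − 1) = 701.4 × 8.091 = 5.68 kΩ.

R_L(min) ≈ 5.68 kΩ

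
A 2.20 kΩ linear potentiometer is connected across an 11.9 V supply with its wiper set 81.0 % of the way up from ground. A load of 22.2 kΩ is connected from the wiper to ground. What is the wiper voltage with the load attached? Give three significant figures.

V ≈ 9.49 V

The wiper splits the pot into (1−α)R = 418.0 Ω above and αR = 1782 Ω below.
Lower section ‖ load = 1650 Ω.
V_wiper = 11.9 × 1650/(418.0 + 1650) = 9.49 V.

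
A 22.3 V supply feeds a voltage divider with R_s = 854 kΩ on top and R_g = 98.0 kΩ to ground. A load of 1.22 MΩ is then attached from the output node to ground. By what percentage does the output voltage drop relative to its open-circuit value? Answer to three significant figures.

The divider's output (Thévenin) resistance is R_s‖R_g = 87.91 kΩ.
Fractional drop under load = R_th/(R_th + R_L) = 87.91 / (87.91 + 1220) = 0.06722.
So the output falls by 6.72 %.

6.72 %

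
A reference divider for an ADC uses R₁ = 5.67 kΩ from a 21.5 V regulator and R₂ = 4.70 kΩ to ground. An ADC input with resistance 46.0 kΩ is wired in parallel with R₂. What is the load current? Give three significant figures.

I_L ≈ 0.201 mA

R₂‖R_L = 4.264 kΩ; V_out = 21.5 × 4.264/9.934 = 9.229 V.
I_L = V_out / R_L = 9.229 / 46.0 kΩ = 0.201 mA.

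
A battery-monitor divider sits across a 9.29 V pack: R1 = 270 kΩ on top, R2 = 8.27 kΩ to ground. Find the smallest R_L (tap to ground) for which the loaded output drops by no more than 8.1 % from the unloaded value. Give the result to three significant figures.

Output resistance R_th = R1‖R2 = (270 × 8.27)/278.3 = 8.024 kΩ.
The fractional drop is R_th/(R_th + R_L); requiring this ≤ 0.0810 gives R_L ≥ R_th(1/0.0810 − 1) = 8.024 × 11.35 = 91.0 kΩ.

R_L(min) ≈ 91.0 kΩ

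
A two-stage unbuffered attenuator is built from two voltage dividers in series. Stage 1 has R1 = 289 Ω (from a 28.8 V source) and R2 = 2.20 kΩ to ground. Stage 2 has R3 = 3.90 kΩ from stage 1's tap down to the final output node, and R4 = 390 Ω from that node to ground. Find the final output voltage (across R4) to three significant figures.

V_out ≈ 2.18 V

Stage 2 presents R3+R4 = 4290 Ω as a load on stage 1's tap.
Stage 1's lower leg becomes R2‖(R3+R4) = 1454 Ω, so V_mid = 28.8 × 1454/1743 = 24.03 V.
Stage 2 is itself unloaded: V_out = V_mid × R4/(R3+R4) = 24.03 × 390/4290 = 2.18 V.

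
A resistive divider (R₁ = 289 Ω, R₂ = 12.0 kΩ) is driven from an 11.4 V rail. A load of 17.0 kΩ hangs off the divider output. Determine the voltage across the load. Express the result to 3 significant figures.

The load sits in parallel with R₂: R₂‖R_L = (12000 × 17000) / (12000 + 17000) = 7034 Ω.
V_out = 11.4 × 7034 / (289 + 7034) = 11.4 × 7034/7323 = 11.0 V.

V_out ≈ 11.0 V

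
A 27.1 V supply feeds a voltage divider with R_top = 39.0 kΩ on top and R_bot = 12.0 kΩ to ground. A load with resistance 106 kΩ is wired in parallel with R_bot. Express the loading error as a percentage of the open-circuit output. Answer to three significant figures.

7.97 %

The divider's output (Thévenin) resistance is R_top‖R_bot = 9.176 kΩ.
Fractional drop under load = R_th/(R_th + R_L) = 9.176 / (9.176 + 106) = 0.07967.
So the output falls by 7.97 %.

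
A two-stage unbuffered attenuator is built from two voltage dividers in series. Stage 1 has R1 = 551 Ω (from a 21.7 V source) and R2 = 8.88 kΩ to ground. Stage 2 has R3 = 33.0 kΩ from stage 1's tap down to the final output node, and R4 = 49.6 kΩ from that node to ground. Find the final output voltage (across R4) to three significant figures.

Stage 2 presents R3+R4 = 82600 Ω as a load on stage 1's tap.
Stage 1's lower leg becomes R2‖(R3+R4) = 8018 Ω, so V_mid = 21.7 × 8018/8569 = 20.30 V.
Stage 2 is itself unloaded: V_out = V_mid × R4/(R3+R4) = 20.30 × 49600/82600 = 12.2 V.

V_out ≈ 12.2 V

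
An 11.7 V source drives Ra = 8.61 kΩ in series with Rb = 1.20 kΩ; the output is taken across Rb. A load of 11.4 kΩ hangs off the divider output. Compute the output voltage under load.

V_out ≈ 1.31 V

The load sits in parallel with Rb: Rb‖R_L = (1.20 × 11.4) / (1.20 + 11.4) = 1.086 kΩ.
V_out = 11.7 × 1.086 / (8.61 + 1.086) = 11.7 × 1.086/9.696 = 1.31 V.
(Unloaded it would have been 1.43 V.)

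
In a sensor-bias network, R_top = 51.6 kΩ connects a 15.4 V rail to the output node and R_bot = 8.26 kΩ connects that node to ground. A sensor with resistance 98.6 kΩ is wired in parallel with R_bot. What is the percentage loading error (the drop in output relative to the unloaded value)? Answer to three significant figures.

The divider's output (Thévenin) resistance is R_top‖R_bot = 7.120 kΩ.
Fractional drop under load = R_th/(R_th + R_L) = 7.120 / (7.120 + 98.6) = 0.06735.
So the output falls by 6.73 %.

6.73 %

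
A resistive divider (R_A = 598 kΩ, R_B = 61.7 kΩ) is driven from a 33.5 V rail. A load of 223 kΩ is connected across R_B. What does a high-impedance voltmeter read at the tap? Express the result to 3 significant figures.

V_out ≈ 2.50 V

The load sits in parallel with R_B: R_B‖R_L = (61.7 × 223) / (61.7 + 223) = 48.33 kΩ.
V_out = 33.5 × 48.33 / (598 + 48.33) = 33.5 × 48.33/646.3 = 2.50 V.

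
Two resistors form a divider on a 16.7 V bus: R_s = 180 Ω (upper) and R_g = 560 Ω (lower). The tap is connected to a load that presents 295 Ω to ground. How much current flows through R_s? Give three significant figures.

R_g‖R_L = 193.2 Ω, so the source sees R_s + R_g‖R_L = 373.2 Ω.
I = 16.7 V / 373.2 Ω = 44.7 mA.

I ≈ 44.7 mA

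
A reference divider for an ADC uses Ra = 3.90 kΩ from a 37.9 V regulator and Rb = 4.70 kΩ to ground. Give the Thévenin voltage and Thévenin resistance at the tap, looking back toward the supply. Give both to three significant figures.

V_th is the open-circuit tap voltage: 37.9 × 4.70/(3.90 + 4.70) = 20.7 V.
With the supply zeroed, Ra and Rb appear in parallel from the tap: R_th = Ra‖Rb = (3.90 × 4.70)/8.600 = 2.13 kΩ.

V_th = 20.7 V, R_th = 2.13 kΩ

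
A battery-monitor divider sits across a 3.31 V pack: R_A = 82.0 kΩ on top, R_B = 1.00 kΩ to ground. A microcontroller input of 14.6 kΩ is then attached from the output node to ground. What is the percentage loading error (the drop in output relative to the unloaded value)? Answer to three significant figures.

6.34 %

The divider's output (Thévenin) resistance is R_A‖R_B = 0.9880 kΩ.
Fractional drop under load = R_th/(R_th + R_L) = 0.9880 / (0.9880 + 14.6) = 0.06338.
So the output falls by 6.34 %.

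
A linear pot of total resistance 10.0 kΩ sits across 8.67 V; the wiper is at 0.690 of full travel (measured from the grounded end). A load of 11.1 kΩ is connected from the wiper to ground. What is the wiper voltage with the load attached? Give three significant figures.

V ≈ 5.02 V

The wiper splits the pot into (1−α)R = 3.100 kΩ above and αR = 6.900 kΩ below.
Lower section ‖ load = 4.255 kΩ.
V_wiper = 8.67 × 4.255/(3.100 + 4.255) = 5.02 V.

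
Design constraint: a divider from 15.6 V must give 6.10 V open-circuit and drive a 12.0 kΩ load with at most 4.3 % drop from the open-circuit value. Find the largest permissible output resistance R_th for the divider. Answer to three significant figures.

R_th ≤ 539 Ω

Loading drop = R_th/(R_th + R_L) ≤ 0.0430, so R_th ≤ R_L · ε/(1−ε) = 12.0 kΩ × 0.0430/0.9570 = 539 Ω.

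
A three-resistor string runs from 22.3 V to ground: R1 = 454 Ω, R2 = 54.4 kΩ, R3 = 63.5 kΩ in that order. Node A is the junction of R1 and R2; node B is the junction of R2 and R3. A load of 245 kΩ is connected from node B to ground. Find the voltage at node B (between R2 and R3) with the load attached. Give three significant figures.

At node B, R3 is in parallel with the load: R3‖R_L = 50430 Ω.
Below node A the resistance is R2 + (R3‖R_L) = 104800 Ω, so V_A = 22.3 × 104800/105300 = 22.20 V.
Then V_B = V_A × (R3‖R_L)/(R2 + R3‖R_L) = 22.20 × 50430/104800 = 10.7 V.

V ≈ 10.7 V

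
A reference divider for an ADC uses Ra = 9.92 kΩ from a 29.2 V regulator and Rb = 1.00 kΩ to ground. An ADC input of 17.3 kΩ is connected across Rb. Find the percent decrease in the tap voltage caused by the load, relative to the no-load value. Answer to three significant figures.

4.99 %

The divider's output (Thévenin) resistance is Ra‖Rb = 0.9084 kΩ.
Fractional drop under load = R_th/(R_th + R_L) = 0.9084 / (0.9084 + 17.3) = 0.04989.
So the output falls by 4.99 %.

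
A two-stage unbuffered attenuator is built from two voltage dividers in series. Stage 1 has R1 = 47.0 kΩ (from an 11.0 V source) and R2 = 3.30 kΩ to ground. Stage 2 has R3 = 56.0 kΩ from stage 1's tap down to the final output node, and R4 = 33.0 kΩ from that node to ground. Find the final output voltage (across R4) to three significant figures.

Stage 2 presents R3+R4 = 89.00 kΩ as a load on stage 1's tap.
Stage 1's lower leg becomes R2‖(R3+R4) = 3.182 kΩ, so V_mid = 11.0 × 3.182/50.18 = 0.6975 V.
Stage 2 is itself unloaded: V_out = V_mid × R4/(R3+R4) = 0.6975 × 33.0/89.00 = 0.259 V.

V_out ≈ 0.259 V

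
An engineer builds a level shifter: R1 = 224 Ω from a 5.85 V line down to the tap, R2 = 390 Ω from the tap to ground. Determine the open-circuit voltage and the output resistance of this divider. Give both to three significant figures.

V_th = 3.72 V, R_th = 142 Ω

V_th is the open-circuit tap voltage: 5.85 × 390/(224 + 390) = 3.72 V.
With the supply zeroed, R1 and R2 appear in parallel from the tap: R_th = R1‖R2 = (224 × 390)/614.0 = 142 Ω.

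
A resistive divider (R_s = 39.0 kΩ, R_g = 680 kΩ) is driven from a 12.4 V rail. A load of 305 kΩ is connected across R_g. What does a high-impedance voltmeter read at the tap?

The load sits in parallel with R_g: R_g‖R_L = (680 × 305) / (680 + 305) = 210.6 kΩ.
V_out = 12.4 × 210.6 / (39.0 + 210.6) = 12.4 × 210.6/249.6 = 10.5 V.

V_out ≈ 10.5 V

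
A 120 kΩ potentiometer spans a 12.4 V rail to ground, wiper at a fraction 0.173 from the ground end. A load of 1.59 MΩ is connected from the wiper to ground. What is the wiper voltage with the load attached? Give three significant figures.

The wiper splits the pot into (1−α)R = 99.24 kΩ above and αR = 20.76 kΩ below.
Lower section ‖ load = 20.49 kΩ.
V_wiper = 12.4 × 20.49/(99.24 + 20.49) = 2.12 V.

V ≈ 2.12 V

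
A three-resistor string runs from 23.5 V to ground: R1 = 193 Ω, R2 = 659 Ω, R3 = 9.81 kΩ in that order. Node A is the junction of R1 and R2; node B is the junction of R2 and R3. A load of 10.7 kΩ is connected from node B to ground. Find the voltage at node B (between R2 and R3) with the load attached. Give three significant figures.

V ≈ 20.1 V

At node B, R3 is in parallel with the load: R3‖R_L = 5118 Ω.
Below node A the resistance is R2 + (R3‖R_L) = 5777 Ω, so V_A = 23.5 × 5777/5970 = 22.74 V.
Then V_B = V_A × (R3‖R_L)/(R2 + R3‖R_L) = 22.74 × 5118/5777 = 20.1 V.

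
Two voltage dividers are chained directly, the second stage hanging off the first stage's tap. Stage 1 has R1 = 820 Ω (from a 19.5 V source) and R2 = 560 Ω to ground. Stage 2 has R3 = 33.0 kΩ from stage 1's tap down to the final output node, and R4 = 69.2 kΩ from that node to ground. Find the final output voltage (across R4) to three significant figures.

V_out ≈ 5.34 V

Stage 2 presents R3+R4 = 102200 Ω as a load on stage 1's tap.
Stage 1's lower leg becomes R2‖(R3+R4) = 556.9 Ω, so V_mid = 19.5 × 556.9/1377 = 7.887 V.
Stage 2 is itself unloaded: V_out = V_mid × R4/(R3+R4) = 7.887 × 69200/102200 = 5.34 V.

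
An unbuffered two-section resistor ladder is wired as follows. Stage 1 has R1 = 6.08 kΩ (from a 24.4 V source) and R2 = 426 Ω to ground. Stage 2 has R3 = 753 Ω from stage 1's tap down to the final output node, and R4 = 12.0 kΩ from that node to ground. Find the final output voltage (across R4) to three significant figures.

Stage 2 presents R3+R4 = 12750 Ω as a load on stage 1's tap.
Stage 1's lower leg becomes R2‖(R3+R4) = 412.2 Ω, so V_mid = 24.4 × 412.2/6492 = 1.549 V.
Stage 2 is itself unloaded: V_out = V_mid × R4/(R3+R4) = 1.549 × 12000/12750 = 1.46 V.

V_out ≈ 1.46 V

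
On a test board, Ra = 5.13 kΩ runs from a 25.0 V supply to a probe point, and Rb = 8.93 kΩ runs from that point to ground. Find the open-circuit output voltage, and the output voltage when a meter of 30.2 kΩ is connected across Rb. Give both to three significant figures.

Open-circuit: V = 25.0 × 8.93/(5.13 + 8.93) = 15.9 V.
With the load, Rb becomes Rb‖R_L = 6.892 kΩ, so V = 25.0 × 6.892/12.02 = 14.3 V.

Unloaded: 15.9 V; loaded: 14.3 V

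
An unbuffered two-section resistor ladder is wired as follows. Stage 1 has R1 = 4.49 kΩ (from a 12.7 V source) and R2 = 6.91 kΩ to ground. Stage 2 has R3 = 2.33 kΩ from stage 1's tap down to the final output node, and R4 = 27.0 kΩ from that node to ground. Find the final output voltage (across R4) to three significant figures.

Stage 2 presents R3+R4 = 29.33 kΩ as a load on stage 1's tap.
Stage 1's lower leg becomes R2‖(R3+R4) = 5.592 kΩ, so V_mid = 12.7 × 5.592/10.08 = 7.044 V.
Stage 2 is itself unloaded: V_out = V_mid × R4/(R3+R4) = 7.044 × 27.0/29.33 = 6.48 V.

V_out ≈ 6.48 V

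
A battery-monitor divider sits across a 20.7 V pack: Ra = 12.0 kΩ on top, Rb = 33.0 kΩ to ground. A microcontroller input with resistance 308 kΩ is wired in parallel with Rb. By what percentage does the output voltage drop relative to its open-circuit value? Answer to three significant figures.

2.78 %

The divider's output (Thévenin) resistance is Ra‖Rb = 8.800 kΩ.
Fractional drop under load = R_th/(R_th + R_L) = 8.800 / (8.800 + 308) = 0.02778.
So the output falls by 2.78 %.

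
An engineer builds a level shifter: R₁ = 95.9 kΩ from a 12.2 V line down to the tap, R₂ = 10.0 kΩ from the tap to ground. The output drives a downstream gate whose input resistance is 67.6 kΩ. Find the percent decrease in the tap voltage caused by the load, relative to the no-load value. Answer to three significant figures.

The divider's output (Thévenin) resistance is R₁‖R₂ = 9.056 kΩ.
Fractional drop under load = R_th/(R_th + R_L) = 9.056 / (9.056 + 67.6) = 0.1181.
So the output falls by 11.8 %.

11.8 %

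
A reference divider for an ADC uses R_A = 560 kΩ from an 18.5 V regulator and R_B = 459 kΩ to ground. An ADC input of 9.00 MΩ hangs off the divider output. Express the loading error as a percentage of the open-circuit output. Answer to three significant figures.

The divider's output (Thévenin) resistance is R_A‖R_B = 252.2 kΩ.
Fractional drop under load = R_th/(R_th + R_L) = 252.2 / (252.2 + 9000) = 0.02726.
So the output falls by 2.73 %.

2.73 %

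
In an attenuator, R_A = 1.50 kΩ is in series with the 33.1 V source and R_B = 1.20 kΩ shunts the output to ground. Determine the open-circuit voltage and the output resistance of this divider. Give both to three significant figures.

V_th is the open-circuit tap voltage: 33.1 × 1.20/(1.50 + 1.20) = 14.7 V.
With the supply zeroed, R_A and R_B appear in parallel from the tap: R_th = R_A‖R_B = (1.50 × 1.20)/2.700 = 667 Ω.

V_th = 14.7 V, R_th = 667 Ω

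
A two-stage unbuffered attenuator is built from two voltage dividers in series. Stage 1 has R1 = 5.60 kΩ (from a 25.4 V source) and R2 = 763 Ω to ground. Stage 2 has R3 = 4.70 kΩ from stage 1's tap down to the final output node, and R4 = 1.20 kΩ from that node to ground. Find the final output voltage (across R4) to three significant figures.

V_out ≈ 0.556 V

Stage 2 presents R3+R4 = 5900 Ω as a load on stage 1's tap.
Stage 1's lower leg becomes R2‖(R3+R4) = 675.6 Ω, so V_mid = 25.4 × 675.6/6276 = 2.735 V.
Stage 2 is itself unloaded: V_out = V_mid × R4/(R3+R4) = 2.735 × 1200/5900 = 0.556 V.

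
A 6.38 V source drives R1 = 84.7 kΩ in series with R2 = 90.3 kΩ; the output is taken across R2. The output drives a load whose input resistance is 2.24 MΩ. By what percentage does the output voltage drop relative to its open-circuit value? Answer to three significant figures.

The divider's output (Thévenin) resistance is R1‖R2 = 43.71 kΩ.
Fractional drop under load = R_th/(R_th + R_L) = 43.71 / (43.71 + 2240) = 0.01914.
So the output falls by 1.91 %.

1.91 %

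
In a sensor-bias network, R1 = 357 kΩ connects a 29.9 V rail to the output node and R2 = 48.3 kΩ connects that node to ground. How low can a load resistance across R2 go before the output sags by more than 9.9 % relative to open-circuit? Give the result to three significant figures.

R_L(min) ≈ 387 kΩ

Output resistance R_th = R1‖R2 = (357 × 48.3)/405.3 = 42.54 kΩ.
The fractional drop is R_th/(R_th + R_L); requiring this ≤ 0.0990 gives R_L ≥ R_th(1/0.0990 − 1) = 42.54 × 9.101 = 387 kΩ.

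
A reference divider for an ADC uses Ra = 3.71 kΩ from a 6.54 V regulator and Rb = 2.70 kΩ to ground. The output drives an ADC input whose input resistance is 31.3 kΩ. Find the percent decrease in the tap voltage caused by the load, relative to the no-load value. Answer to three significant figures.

The divider's output (Thévenin) resistance is Ra‖Rb = 1.563 kΩ.
Fractional drop under load = R_th/(R_th + R_L) = 1.563 / (1.563 + 31.3) = 0.04755.
So the output falls by 4.76 %.

4.76 %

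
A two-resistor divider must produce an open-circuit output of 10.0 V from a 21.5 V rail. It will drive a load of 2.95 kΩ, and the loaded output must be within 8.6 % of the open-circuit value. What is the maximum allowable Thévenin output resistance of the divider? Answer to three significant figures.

Loading drop = R_th/(R_th + R_L) ≤ 0.0860, so R_th ≤ R_L · ε/(1−ε) = 2.95 kΩ × 0.0860/0.9140 = 278 Ω.
(Any R1, R2 with R2/(R1+R2) = 0.465 and R1‖R2 ≤ 278 Ω will meet the spec.)

R_th ≤ 278 Ω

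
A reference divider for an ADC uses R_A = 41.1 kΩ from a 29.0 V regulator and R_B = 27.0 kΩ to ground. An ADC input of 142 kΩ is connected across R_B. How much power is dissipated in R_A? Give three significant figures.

Total resistance from the source is R_A + (R_B‖R_L) = 63.79 kΩ, so I = 29.0/63.79 kΩ = 0.4546 mA.
P = I²·R_A = (0.4546 mA)² × 41.1 kΩ = 8.50 mW.

P ≈ 8.50 mW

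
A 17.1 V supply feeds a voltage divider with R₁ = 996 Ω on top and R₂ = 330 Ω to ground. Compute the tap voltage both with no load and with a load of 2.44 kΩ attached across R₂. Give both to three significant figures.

Open-circuit: V = 17.1 × 330/(996 + 330) = 4.26 V.
With the load, R₂ becomes R₂‖R_L = 290.7 Ω, so V = 17.1 × 290.7/1287 = 3.86 V.

Unloaded: 4.26 V; loaded: 3.86 V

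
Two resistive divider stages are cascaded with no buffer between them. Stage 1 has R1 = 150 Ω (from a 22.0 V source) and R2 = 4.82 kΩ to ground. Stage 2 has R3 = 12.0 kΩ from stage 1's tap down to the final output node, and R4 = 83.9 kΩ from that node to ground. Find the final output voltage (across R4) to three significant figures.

Stage 2 presents R3+R4 = 95900 Ω as a load on stage 1's tap.
Stage 1's lower leg becomes R2‖(R3+R4) = 4589 Ω, so V_mid = 22.0 × 4589/4739 = 21.30 V.
Stage 2 is itself unloaded: V_out = V_mid × R4/(R3+R4) = 21.30 × 83900/95900 = 18.6 V.

V_out ≈ 18.6 V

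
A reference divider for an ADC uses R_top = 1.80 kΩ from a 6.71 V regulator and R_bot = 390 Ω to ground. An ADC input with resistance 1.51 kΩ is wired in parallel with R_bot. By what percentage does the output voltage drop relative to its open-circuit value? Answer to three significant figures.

Unloaded V = 6.71 × 390/2190 = 1.195 V.
Loaded: R_bot‖R_L = 309.9 Ω, giving V = 6.71 × 309.9/2110 = 0.9857 V.
Drop = (1.195 − 0.9857) / 1.195 = 17.5 %.

17.5 %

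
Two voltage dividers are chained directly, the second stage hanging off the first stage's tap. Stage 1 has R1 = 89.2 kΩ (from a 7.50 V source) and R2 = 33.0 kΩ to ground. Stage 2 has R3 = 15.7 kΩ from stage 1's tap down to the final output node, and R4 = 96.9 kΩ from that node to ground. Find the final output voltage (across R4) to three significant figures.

Stage 2 presents R3+R4 = 112.6 kΩ as a load on stage 1's tap.
Stage 1's lower leg becomes R2‖(R3+R4) = 25.52 kΩ, so V_mid = 7.50 × 25.52/114.7 = 1.668 V.
Stage 2 is itself unloaded: V_out = V_mid × R4/(R3+R4) = 1.668 × 96.9/112.6 = 1.44 V.

V_out ≈ 1.44 V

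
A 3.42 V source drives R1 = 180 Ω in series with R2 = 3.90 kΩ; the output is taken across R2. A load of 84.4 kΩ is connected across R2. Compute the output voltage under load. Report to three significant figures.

V_out ≈ 3.26 V

The load sits in parallel with R2: R2‖R_L = (3900 × 84400) / (3900 + 84400) = 3728 Ω.
V_out = 3.42 × 3728 / (180 + 3728) = 3.42 × 3728/3908 = 3.26 V.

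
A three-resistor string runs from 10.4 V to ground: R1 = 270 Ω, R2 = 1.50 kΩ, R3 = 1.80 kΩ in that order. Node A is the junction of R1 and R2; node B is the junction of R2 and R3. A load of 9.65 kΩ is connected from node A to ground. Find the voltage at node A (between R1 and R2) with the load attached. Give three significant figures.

V ≈ 9.37 V

Below node A the series string R2+R3 = 3300 Ω sits in parallel with the 9650 Ω load: 2459 Ω.
V_A = 10.4 × 2459/(270 + 2459) = 9.37 V.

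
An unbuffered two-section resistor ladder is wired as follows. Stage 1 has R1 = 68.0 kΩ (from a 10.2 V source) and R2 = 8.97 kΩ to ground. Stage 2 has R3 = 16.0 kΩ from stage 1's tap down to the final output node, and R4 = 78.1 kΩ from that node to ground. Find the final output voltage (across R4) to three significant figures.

V_out ≈ 0.910 V

Stage 2 presents R3+R4 = 94.10 kΩ as a load on stage 1's tap.
Stage 1's lower leg becomes R2‖(R3+R4) = 8.189 kΩ, so V_mid = 10.2 × 8.189/76.19 = 1.096 V.
Stage 2 is itself unloaded: V_out = V_mid × R4/(R3+R4) = 1.096 × 78.1/94.10 = 0.910 V.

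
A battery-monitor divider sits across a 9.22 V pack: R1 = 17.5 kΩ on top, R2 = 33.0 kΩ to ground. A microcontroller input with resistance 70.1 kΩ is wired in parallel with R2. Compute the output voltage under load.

V_out ≈ 5.18 V

The load sits in parallel with R2: R2‖R_L = (33.0 × 70.1) / (33.0 + 70.1) = 22.44 kΩ.
V_out = 9.22 × 22.44 / (17.5 + 22.44) = 9.22 × 22.44/39.94 = 5.18 V.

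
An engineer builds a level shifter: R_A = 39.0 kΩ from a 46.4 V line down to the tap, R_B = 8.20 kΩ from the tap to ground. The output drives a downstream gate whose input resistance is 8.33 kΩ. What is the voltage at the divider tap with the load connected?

V_out ≈ 4.45 V

The load sits in parallel with R_B: R_B‖R_L = (8.20 × 8.33) / (8.20 + 8.33) = 4.132 kΩ.
V_out = 46.4 × 4.132 / (39.0 + 4.132) = 46.4 × 4.132/43.13 = 4.45 V.
(Unloaded it would have been 8.06 V.)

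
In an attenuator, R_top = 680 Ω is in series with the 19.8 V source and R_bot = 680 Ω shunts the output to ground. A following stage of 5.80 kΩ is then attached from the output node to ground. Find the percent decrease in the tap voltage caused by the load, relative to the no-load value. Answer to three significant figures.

The divider's output (Thévenin) resistance is R_top‖R_bot = 340.0 Ω.
Fractional drop under load = R_th/(R_th + R_L) = 340.0 / (340.0 + 5800) = 0.05537.
So the output falls by 5.54 %.

5.54 %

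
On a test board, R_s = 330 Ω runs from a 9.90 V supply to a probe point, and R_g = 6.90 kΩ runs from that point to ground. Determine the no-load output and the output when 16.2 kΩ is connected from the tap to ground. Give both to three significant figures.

Open-circuit: V = 9.90 × 6900/(330 + 6900) = 9.45 V.
With the load, R_g becomes R_g‖R_L = 4839 Ω, so V = 9.90 × 4839/5169 = 9.27 V.

Unloaded: 9.45 V; loaded: 9.27 V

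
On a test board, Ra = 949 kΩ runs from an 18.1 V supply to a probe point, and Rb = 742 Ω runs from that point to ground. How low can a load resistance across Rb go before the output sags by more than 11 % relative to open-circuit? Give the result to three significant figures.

Output resistance R_th = Ra‖Rb = (949000 × 742)/949700 = 741.4 Ω.
The fractional drop is R_th/(R_th + R_L); requiring this ≤ 0.110 gives R_L ≥ R_th(1/0.110 − 1) = 741.4 × 8.091 = 6.00 kΩ.

R_L(min) ≈ 6.00 kΩ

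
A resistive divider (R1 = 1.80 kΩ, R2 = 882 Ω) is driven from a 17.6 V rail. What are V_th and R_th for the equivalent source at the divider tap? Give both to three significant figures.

V_th is the open-circuit tap voltage: 17.6 × 882/(1800 + 882) = 5.79 V.
With the supply zeroed, R1 and R2 appear in parallel from the tap: R_th = R1‖R2 = (1800 × 882)/2682 = 592 Ω.

V_th = 5.79 V, R_th = 592 Ω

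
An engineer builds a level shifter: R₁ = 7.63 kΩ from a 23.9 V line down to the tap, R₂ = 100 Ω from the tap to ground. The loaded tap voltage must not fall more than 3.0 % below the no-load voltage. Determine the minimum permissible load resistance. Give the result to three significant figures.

R_L(min) ≈ 3.19 kΩ

Output resistance R_th = R₁‖R₂ = (7630 × 100)/7730 = 98.71 Ω.
The fractional drop is R_th/(R_th + R_L); requiring this ≤ 0.0300 gives R_L ≥ R_th(1/0.0300 − 1) = 98.71 × 32.33 = 3.19 kΩ.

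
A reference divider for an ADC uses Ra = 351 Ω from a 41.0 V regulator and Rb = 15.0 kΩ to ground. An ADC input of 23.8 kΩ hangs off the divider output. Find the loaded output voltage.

V_out ≈ 39.5 V

The load sits in parallel with Rb: Rb‖R_L = (15000 × 23800) / (15000 + 23800) = 9201 Ω.
V_out = 41.0 × 9201 / (351 + 9201) = 41.0 × 9201/9552 = 39.5 V.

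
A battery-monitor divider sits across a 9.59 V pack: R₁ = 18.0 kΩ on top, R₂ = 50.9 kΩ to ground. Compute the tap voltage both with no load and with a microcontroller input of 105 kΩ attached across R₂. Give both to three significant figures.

Unloaded: 7.08 V; loaded: 6.29 V

Open-circuit: V = 9.59 × 50.9/(18.0 + 50.9) = 7.08 V.
With the load, R₂ becomes R₂‖R_L = 34.28 kΩ, so V = 9.59 × 34.28/52.28 = 6.29 V.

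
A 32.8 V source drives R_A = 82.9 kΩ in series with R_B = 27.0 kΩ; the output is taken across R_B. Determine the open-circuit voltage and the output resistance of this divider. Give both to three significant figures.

V_th is the open-circuit tap voltage: 32.8 × 27.0/(82.9 + 27.0) = 8.06 V.
With the supply zeroed, R_A and R_B appear in parallel from the tap: R_th = R_A‖R_B = (82.9 × 27.0)/109.9 = 20.4 kΩ.

V_th = 8.06 V, R_th = 20.4 kΩ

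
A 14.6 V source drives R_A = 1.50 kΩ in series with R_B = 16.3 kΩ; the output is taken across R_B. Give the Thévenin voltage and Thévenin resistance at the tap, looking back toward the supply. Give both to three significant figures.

V_th is the open-circuit tap voltage: 14.6 × 16.3/(1.50 + 16.3) = 13.4 V.
With the supply zeroed, R_A and R_B appear in parallel from the tap: R_th = R_A‖R_B = (1.50 × 16.3)/17.80 = 1.37 kΩ.

V_th = 13.4 V, R_th = 1.37 kΩ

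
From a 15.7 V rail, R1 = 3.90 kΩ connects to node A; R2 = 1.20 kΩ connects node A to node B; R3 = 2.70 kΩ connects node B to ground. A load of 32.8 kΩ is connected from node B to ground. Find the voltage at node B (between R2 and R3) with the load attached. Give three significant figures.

V ≈ 5.16 V

At node B, R3 is in parallel with the load: R3‖R_L = 2.495 kΩ.
Below node A the resistance is R2 + (R3‖R_L) = 3.695 kΩ, so V_A = 15.7 × 3.695/7.595 = 7.638 V.
Then V_B = V_A × (R3‖R_L)/(R2 + R3‖R_L) = 7.638 × 2.495/3.695 = 5.16 V.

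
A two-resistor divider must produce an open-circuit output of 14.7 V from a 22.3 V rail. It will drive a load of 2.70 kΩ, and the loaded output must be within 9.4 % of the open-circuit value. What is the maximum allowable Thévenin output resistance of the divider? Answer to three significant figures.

R_th ≤ 280 Ω

Loading drop = R_th/(R_th + R_L) ≤ 0.0940, so R_th ≤ R_L · ε/(1−ε) = 2.70 kΩ × 0.0940/0.9060 = 280 Ω.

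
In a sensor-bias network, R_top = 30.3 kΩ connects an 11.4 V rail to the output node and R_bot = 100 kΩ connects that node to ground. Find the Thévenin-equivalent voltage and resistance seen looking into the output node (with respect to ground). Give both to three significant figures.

V_th = 8.75 V, R_th = 23.3 kΩ

V_th is the open-circuit tap voltage: 11.4 × 100/(30.3 + 100) = 8.75 V.
With the supply zeroed, R_top and R_bot appear in parallel from the tap: R_th = R_top‖R_bot = (30.3 × 100)/130.3 = 23.3 kΩ.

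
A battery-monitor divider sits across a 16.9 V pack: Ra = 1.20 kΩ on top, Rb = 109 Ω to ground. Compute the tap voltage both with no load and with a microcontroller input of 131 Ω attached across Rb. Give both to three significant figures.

Unloaded: 1.41 V; loaded: 0.798 V

Open-circuit: V = 16.9 × 109/(1200 + 109) = 1.41 V.
With the load, Rb becomes Rb‖R_L = 59.50 Ω, so V = 16.9 × 59.50/1259 = 0.798 V.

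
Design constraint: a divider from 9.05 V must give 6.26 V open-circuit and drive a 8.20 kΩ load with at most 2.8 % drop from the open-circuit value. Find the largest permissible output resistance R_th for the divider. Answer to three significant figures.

R_th ≤ 236 Ω

Loading drop = R_th/(R_th + R_L) ≤ 0.0280, so R_th ≤ R_L · ε/(1−ε) = 8.20 kΩ × 0.0280/0.9720 = 236 Ω.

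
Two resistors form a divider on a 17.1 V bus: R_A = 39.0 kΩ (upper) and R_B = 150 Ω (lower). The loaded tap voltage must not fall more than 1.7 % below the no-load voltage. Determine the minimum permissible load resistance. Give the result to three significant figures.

Output resistance R_th = R_A‖R_B = (39000 × 150)/39150 = 149.4 Ω.
The fractional drop is R_th/(R_th + R_L); requiring this ≤ 0.0170 gives R_L ≥ R_th(1/0.0170 − 1) = 149.4 × 57.82 = 8.64 kΩ.

R_L(min) ≈ 8.64 kΩ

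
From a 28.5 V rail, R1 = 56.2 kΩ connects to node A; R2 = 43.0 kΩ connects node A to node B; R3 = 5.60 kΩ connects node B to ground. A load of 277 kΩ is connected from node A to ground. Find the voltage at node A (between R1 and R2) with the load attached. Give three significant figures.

V ≈ 12.1 V

Below node A the series string R2+R3 = 48.60 kΩ sits in parallel with the 277 kΩ load: 41.35 kΩ.
V_A = 28.5 × 41.35/(56.2 + 41.35) = 12.1 V.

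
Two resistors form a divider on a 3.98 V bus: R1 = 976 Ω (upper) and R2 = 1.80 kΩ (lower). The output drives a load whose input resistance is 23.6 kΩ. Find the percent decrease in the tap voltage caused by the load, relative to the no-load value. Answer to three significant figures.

2.61 %

The divider's output (Thévenin) resistance is R1‖R2 = 632.9 Ω.
Fractional drop under load = R_th/(R_th + R_L) = 632.9 / (632.9 + 23600) = 0.02612.
So the output falls by 2.61 %.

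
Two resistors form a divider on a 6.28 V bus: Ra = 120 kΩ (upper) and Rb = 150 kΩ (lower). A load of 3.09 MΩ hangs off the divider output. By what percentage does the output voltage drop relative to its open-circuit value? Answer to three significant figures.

The divider's output (Thévenin) resistance is Ra‖Rb = 66.67 kΩ.
Fractional drop under load = R_th/(R_th + R_L) = 66.67 / (66.67 + 3090) = 0.02112.
So the output falls by 2.11 %.

2.11 %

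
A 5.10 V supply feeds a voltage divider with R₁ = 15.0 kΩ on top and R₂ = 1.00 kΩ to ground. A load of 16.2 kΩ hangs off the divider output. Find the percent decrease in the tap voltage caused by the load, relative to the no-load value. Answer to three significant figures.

The divider's output (Thévenin) resistance is R₁‖R₂ = 0.9375 kΩ.
Fractional drop under load = R_th/(R_th + R_L) = 0.9375 / (0.9375 + 16.2) = 0.05470.
So the output falls by 5.47 %.

5.47 %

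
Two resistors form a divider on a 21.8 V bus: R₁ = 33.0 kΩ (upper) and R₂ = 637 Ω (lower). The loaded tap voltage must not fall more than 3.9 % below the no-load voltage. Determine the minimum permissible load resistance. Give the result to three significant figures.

R_L(min) ≈ 15.4 kΩ

Output resistance R_th = R₁‖R₂ = (33000 × 637)/33640 = 624.9 Ω.
The fractional drop is R_th/(R_th + R_L); requiring this ≤ 0.0390 gives R_L ≥ R_th(1/0.0390 − 1) = 624.9 × 24.64 = 15.4 kΩ.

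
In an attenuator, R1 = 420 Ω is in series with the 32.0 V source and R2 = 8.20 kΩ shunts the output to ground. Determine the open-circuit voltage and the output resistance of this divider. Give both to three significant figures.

V_th = 30.4 V, R_th = 400 Ω

V_th is the open-circuit tap voltage: 32.0 × 8200/(420 + 8200) = 30.4 V.
With the supply zeroed, R1 and R2 appear in parallel from the tap: R_th = R1‖R2 = (420 × 8200)/8620 = 400 Ω.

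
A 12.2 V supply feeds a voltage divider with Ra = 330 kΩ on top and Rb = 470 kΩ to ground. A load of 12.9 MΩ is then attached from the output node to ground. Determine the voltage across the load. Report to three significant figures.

V_out ≈ 7.06 V

The load sits in parallel with Rb: Rb‖R_L = (470 × 12900) / (470 + 12900) = 453.5 kΩ.
V_out = 12.2 × 453.5 / (330 + 453.5) = 12.2 × 453.5/783.5 = 7.06 V.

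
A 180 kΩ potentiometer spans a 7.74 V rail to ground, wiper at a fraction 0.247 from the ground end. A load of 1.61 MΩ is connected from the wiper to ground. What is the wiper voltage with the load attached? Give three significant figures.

The wiper splits the pot into (1−α)R = 135.5 kΩ above and αR = 44.46 kΩ below.
Lower section ‖ load = 43.27 kΩ.
V_wiper = 7.74 × 43.27/(135.5 + 43.27) = 1.87 V.

V ≈ 1.87 V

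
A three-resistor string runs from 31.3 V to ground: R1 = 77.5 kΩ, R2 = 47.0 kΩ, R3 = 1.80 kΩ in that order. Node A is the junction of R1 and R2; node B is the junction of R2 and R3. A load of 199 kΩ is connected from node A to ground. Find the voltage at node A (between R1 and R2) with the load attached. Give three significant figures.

V ≈ 10.5 V

Below node A the series string R2+R3 = 48.80 kΩ sits in parallel with the 199 kΩ load: 39.19 kΩ.
V_A = 31.3 × 39.19/(77.5 + 39.19) = 10.5 V.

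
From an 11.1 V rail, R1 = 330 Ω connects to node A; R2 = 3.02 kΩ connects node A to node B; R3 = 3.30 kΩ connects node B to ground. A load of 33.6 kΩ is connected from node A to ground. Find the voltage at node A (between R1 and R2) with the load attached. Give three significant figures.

Below node A the series string R2+R3 = 6320 Ω sits in parallel with the 33600 Ω load: 5319 Ω.
V_A = 11.1 × 5319/(330 + 5319) = 10.5 V.

V ≈ 10.5 V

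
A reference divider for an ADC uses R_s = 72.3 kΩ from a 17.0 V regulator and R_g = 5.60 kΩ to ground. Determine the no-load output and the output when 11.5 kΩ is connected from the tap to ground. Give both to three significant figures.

Open-circuit: V = 17.0 × 5.60/(72.3 + 5.60) = 1.22 V.
With the load, R_g becomes R_g‖R_L = 3.766 kΩ, so V = 17.0 × 3.766/76.07 = 0.842 V.

Unloaded: 1.22 V; loaded: 0.842 V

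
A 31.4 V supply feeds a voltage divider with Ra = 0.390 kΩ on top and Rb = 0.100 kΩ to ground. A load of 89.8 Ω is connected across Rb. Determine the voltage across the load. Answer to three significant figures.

V_out ≈ 3.40 V

The load sits in parallel with Rb: Rb‖R_L = (100 × 89.8) / (100 + 89.8) = 47.31 Ω.
V_out = 31.4 × 47.31 / (390 + 47.31) = 31.4 × 47.31/437.3 = 3.40 V.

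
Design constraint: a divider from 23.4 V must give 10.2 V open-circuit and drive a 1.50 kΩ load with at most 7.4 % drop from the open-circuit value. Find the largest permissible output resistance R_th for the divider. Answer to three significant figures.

R_th ≤ 120 Ω

Loading drop = R_th/(R_th + R_L) ≤ 0.0740, so R_th ≤ R_L · ε/(1−ε) = 1.50 kΩ × 0.0740/0.9260 = 120 Ω.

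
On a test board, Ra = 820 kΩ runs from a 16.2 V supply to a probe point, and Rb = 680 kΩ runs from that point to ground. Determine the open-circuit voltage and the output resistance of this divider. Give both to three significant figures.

V_th is the open-circuit tap voltage: 16.2 × 680/(820 + 680) = 7.34 V.
With the supply zeroed, Ra and Rb appear in parallel from the tap: R_th = Ra‖Rb = (820 × 680)/1500 = 372 kΩ.

V_th = 7.34 V, R_th = 372 kΩ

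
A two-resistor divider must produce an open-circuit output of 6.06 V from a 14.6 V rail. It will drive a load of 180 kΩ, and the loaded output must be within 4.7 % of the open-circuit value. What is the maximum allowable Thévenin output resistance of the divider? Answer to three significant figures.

Loading drop = R_th/(R_th + R_L) ≤ 0.0470, so R_th ≤ R_L · ε/(1−ε) = 180 kΩ × 0.0470/0.9530 = 8.88 kΩ.

R_th ≤ 8.88 kΩ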